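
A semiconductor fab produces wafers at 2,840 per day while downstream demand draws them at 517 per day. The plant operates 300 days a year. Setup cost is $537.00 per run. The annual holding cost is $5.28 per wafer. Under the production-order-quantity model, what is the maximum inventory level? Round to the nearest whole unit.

Annual demand D = 517 × 300 = 155,100.
Production build-up factor (1 − d/p) = 1 − 517/2,840 = 0.8180.
Q* = √(2DS / (H(1 − d/p))) = √(2 × 155,100 × 537 / (5.28 × 0.8180)).
= √(166,577,400 / 4.3188) ≈ 6210.487.
Maximum inventory = Q*(1 − d/p) = 6210.487 × 0.8180 ≈ 5079.916.

I_max ≈ 5,080 wafers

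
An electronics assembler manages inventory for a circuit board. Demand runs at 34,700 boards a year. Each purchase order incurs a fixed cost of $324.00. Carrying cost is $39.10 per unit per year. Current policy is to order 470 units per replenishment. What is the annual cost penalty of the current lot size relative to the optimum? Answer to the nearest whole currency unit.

Extra cost ≈ $3,458 per year

EOQ = √(2DS/H) = √(2 × 34,700 × 324 / 39.1) ≈ 758.34.
Cost at Q* = (D/Q*)S + (Q*/2)H = √(2DSH) ≈ $29,651.09.
Cost at Q = 470: (34,700/470)×324 + (470/2)×39.1 = $23,920.85 + $9,188.50 = $33,109.35.
Excess = $33,109.35 − $29,651.09 = $3,458.26.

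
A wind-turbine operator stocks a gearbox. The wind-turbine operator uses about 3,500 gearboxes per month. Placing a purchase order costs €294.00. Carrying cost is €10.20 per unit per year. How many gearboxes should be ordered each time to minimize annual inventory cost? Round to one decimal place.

Q* ≈ 1,556.0 gearboxes

Annual demand D = 3,500 × 12 = 42,000.
EOQ = √(2DS / H) = √(2 × 42,000 × 294 / 10.2).
= √(24,696,000 / 10.2) = √2,421,176.4706 ≈ 1556.013.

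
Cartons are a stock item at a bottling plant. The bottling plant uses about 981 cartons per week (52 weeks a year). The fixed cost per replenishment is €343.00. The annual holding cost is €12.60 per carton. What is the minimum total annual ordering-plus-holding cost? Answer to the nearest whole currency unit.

Annual demand D = 981 × 52 = 51,012.
The optimal lot size = √(2DS/H) = √(2 × 51,012 × 343 / 12.6) ≈ 1666.53.
At the optimum the two cost components are equal, so total cost = 2·(Q*/2)H = Q*·H.
Minimum total = √(2DSH) = √(2 × 51,012 × 343 × 12.6) ≈ 20998.270.

TC* ≈ €20,998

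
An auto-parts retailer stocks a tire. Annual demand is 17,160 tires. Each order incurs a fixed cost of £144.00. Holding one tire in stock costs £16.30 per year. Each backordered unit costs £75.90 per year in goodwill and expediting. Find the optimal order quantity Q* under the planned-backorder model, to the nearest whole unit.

Q* ≈ 607 tires

With planned backorders, Q* = √(2DS/H) · √((H+B)/B).
√(2DS/H) = √(2 × 17,160 × 144 / 16.3) = 550.632.
√((H+B)/B) = √((16.3+75.9)/75.9) = 1.1022.
Q* ≈ 606.884.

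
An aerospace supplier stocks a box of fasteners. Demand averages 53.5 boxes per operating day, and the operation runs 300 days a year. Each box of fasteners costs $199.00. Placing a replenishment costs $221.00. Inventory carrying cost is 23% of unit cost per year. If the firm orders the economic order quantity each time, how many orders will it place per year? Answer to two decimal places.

Annual demand D = 53.5 × 300 = 16,050.
Holding cost H = 0.23 × $199.00 = $45.7700 per unit per year.
Q* = √(2DS/H) = √(2 × 16,050 × 221 / 45.77) ≈ 393.69.
Orders per year = D / Q* = 16,050 / 393.69 ≈ 40.768.

N ≈ 40.77 orders per year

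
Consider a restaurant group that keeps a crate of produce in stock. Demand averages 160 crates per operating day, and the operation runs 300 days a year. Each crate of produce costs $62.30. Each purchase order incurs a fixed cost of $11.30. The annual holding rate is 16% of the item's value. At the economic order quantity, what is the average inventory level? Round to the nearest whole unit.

Average inventory ≈ 165 crates

Annual demand D = 160 × 300 = 48,000.
Holding cost H = 0.16 × $62.30 = $9.9680 per unit per year.
The optimal lot size = √(2DS/H) = √(2 × 48,000 × 11.3 / 9.968) ≈ 329.89.
Average inventory = Q*/2 ≈ 329.89 / 2 = 164.946.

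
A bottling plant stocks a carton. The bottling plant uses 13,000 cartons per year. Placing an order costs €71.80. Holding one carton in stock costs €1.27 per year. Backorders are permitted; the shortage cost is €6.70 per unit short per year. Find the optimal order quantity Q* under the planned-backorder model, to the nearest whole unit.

With planned backorders, Q* = √(2DS/H) · √((H+B)/B).
√(2DS/H) = √(2 × 13,000 × 71.8 / 1.27) = 1212.403.
√((H+B)/B) = √((1.27+6.7)/6.7) = 1.0907.
Q* ≈ 1322.327.

Q* ≈ 1,322 cartons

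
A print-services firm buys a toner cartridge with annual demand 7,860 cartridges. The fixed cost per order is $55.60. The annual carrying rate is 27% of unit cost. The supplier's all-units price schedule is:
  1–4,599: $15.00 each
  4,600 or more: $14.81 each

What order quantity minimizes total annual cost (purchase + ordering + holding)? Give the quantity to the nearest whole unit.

Q* ≈ 465 cartridges

Holding cost per unit per year at price C is H = 0.27·C.
Candidates are each tier's EOQ (if it falls in that tier) and each price-break quantity.
EOQ at $15.00 = 464.6 (feasible in tier 1): TC = 7,860×$15.00 + (7,860/464.6)×55.6 + (464.6/2)×0.27×$15.00 = $119,781.44.
EOQ at $14.81 = 467.5 < 4600, so use break Q=4600: TC = 7,860×$14.81 + (7,860/4600.0)×55.6 + (4600.0/2)×0.27×$14.81 = $125,698.61.
Lowest total cost is $119,781.44 at Q = 464.6.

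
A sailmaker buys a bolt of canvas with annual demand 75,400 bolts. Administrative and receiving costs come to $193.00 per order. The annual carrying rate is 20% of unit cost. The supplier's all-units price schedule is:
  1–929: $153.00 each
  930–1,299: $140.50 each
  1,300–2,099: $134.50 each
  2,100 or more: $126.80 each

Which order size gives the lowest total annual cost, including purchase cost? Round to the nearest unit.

Holding cost per unit per year at price C is H = 0.20·C.
Candidates are each tier's EOQ (if it falls in that tier) and each price-break quantity.
Tier 1 ($153.00): EOQ = 975.3 exceeds tier's upper bound 929, so this tier is dominated.
EOQ at $140.50 = 1017.7 (feasible in tier 2): TC = 75,400×$140.50 + (75,400/1017.7)×193 + (1017.7/2)×0.20×$140.50 = $10,622,297.79.
EOQ at $134.50 = 1040.2 < 1300, so use break Q=1300: TC = 75,400×$134.50 + (75,400/1300.0)×193 + (1300.0/2)×0.20×$134.50 = $10,169,979.00.
EOQ at $126.80 = 1071.3 < 2100, so use break Q=2100: TC = 75,400×$126.80 + (75,400/2100.0)×193 + (2100.0/2)×0.20×$126.80 = $9,594,277.62.
Lowest total cost is $9,594,277.62 at Q = 2100.0.

Q* ≈ 2,100 bolts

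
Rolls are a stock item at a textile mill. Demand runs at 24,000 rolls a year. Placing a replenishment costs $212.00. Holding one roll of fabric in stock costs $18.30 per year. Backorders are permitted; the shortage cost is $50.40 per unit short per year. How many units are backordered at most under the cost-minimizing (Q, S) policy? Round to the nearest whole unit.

With planned backorders, Q* = √(2DS/H) · √((H+B)/B).
√(2DS/H) = √(2 × 24,000 × 212 / 18.3) = 745.698.
√((H+B)/B) = √((18.3+50.4)/50.4) = 1.1675.
Q* ≈ 870.615.
S* = Q* · H/(H+B) = 870.615 × 18.3/68.7 ≈ 231.911.

S* ≈ 232 rolls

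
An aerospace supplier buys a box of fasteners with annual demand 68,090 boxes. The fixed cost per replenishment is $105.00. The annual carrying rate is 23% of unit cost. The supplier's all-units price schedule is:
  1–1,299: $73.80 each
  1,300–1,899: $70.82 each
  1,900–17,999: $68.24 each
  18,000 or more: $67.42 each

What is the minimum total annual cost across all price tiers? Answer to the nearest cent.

Holding cost per unit per year at price C is H = 0.23·C.
For each price level, check whether its EOQ is feasible; otherwise the best quantity at that price is the breakpoint.
EOQ at $73.80 = 917.8 (feasible in tier 1): TC = 68,090×$73.80 + (68,090/917.8)×105 + (917.8/2)×0.23×$73.80 = $5,040,621.14.
EOQ at $70.82 = 936.9 < 1300, so use break Q=1300: TC = 68,090×$70.82 + (68,090/1300.0)×105 + (1300.0/2)×0.23×$70.82 = $4,838,220.97.
EOQ at $68.24 = 954.5 < 1900, so use break Q=1900: TC = 68,090×$68.24 + (68,090/1900.0)×105 + (1900.0/2)×0.23×$68.24 = $4,665,134.91.
EOQ at $67.42 = 960.3 < 18000, so use break Q=18000: TC = 68,090×$67.42 + (68,090/18000.0)×105 + (18000.0/2)×0.23×$67.42 = $4,730,584.39.
Lowest total cost among the candidates is at Q = 1900.0.

TC* ≈ $4,665,134.91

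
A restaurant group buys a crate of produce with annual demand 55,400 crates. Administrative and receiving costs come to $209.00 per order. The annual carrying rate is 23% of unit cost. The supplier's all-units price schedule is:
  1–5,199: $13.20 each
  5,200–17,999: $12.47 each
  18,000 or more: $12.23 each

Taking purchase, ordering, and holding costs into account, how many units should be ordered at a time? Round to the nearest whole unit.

Q* ≈ 5,200 crates

Holding cost per unit per year at price C is H = 0.23·C.
For each price level, check whether its EOQ is feasible; otherwise the best quantity at that price is the breakpoint.
EOQ at $13.20 = 2761.8 (feasible in tier 1): TC = 55,400×$13.20 + (55,400/2761.8)×209 + (2761.8/2)×0.23×$13.20 = $739,664.82.
EOQ at $12.47 = 2841.5 < 5200, so use break Q=5200: TC = 55,400×$12.47 + (55,400/5200.0)×209 + (5200.0/2)×0.23×$12.47 = $700,521.71.
EOQ at $12.23 = 2869.2 < 18000, so use break Q=18000: TC = 55,400×$12.23 + (55,400/18000.0)×209 + (18000.0/2)×0.23×$12.23 = $703,501.36.
Lowest total cost is $700,521.71 at Q = 5200.0.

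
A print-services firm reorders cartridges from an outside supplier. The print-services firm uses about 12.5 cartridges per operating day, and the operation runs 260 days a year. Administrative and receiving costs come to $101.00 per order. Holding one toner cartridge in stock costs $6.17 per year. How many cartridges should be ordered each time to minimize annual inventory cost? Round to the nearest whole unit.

Annual demand D = 12.5 × 260 = 3,250.
EOQ = √(2DS / H) = √(2 × 3,250 × 101 / 6.17).
= √(656,500 / 6.17) = √106,401.9449 ≈ 326.193.

Q* ≈ 326 cartridges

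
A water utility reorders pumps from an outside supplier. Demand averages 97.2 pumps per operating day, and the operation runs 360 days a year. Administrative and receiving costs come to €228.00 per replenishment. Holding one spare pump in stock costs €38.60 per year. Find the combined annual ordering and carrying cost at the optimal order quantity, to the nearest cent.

TC* ≈ €24,817.64

Annual demand D = 97.2 × 360 = 34,992.
Q* = √(2DS/H) = √(2 × 34,992 × 228 / 38.6) ≈ 642.94.
At Q*, ordering cost (D/Q*)S equals holding cost (Q*/2)H, each = √(DSH/2).
Minimum total = √(2DSH) = √(2 × 34,992 × 228 × 38.6) ≈ 24817.639.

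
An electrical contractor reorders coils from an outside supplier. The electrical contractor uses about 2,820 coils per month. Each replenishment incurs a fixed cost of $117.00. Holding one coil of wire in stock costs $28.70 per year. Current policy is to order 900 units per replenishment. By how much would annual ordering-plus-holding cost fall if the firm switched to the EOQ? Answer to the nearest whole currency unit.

Annual demand D = 2,820 × 12 = 33,840.
EOQ = √(2DS/H) = √(2 × 33,840 × 117 / 28.7) ≈ 525.27.
Cost at Q* = (D/Q*)S + (Q*/2)H = √(2DSH) ≈ $15,075.23.
Cost at Q = 900: (33,840/900)×117 + (900/2)×28.7 = $4,399.20 + $12,915.00 = $17,314.20.
Excess = $17,314.20 − $15,075.23 = $2,238.97.

Extra cost ≈ $2,239 per year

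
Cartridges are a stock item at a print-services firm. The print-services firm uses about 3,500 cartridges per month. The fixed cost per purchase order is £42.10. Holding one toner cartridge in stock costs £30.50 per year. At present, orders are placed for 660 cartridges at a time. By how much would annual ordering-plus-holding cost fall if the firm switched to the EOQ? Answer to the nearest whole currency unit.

Annual demand D = 3,500 × 12 = 42,000.
EOQ = √(2DS/H) = √(2 × 42,000 × 42.1 / 30.5) ≈ 340.51.
Cost at Q* = (D/Q*)S + (Q*/2)H = √(2DSH) ≈ £10,385.58.
Cost at Q = 660: (42,000/660)×42.1 + (660/2)×30.5 = £2,679.09 + £10,065.00 = £12,744.09.
Excess = £12,744.09 − £10,385.58 = £2,358.51.

Extra cost ≈ £2,359 per year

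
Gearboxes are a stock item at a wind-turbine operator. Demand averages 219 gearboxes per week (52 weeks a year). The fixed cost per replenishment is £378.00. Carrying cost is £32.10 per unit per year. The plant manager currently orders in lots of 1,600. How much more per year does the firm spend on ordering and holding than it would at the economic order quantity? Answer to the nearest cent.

Extra cost ≈ £11,746.35 per year

Annual demand D = 219 × 52 = 11,388.
EOQ = √(2DS/H) = √(2 × 11,388 × 378 / 32.1) ≈ 517.88.
Cost at Q* = (D/Q*)S + (Q*/2)H = √(2DSH) ≈ £16,624.06.
Cost at Q = 1,600: (11,388/1,600)×378 + (1,600/2)×32.1 = £2,690.41 + £25,680.00 = £28,370.42.
Excess = £28,370.42 − £16,624.06 = £11,746.35.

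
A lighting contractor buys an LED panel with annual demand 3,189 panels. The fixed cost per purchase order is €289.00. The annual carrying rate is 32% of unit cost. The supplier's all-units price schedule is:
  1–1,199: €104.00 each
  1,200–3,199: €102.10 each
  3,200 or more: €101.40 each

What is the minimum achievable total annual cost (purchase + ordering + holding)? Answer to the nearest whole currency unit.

TC* ≈ €339,488

Holding cost per unit per year at price C is H = 0.32·C.
Candidates are each tier's EOQ (if it falls in that tier) and each price-break quantity.
EOQ at €104.00 = 235.3 (feasible in tier 1): TC = 3,189×€104.00 + (3,189/235.3)×289 + (235.3/2)×0.32×€104.00 = €339,488.18.
EOQ at €102.10 = 237.5 < 1200, so use break Q=1200: TC = 3,189×€102.10 + (3,189/1200.0)×289 + (1200.0/2)×0.32×€102.10 = €345,968.12.
EOQ at €101.40 = 238.3 < 3200, so use break Q=3200: TC = 3,189×€101.40 + (3,189/3200.0)×289 + (3200.0/2)×0.32×€101.40 = €375,569.41.
Lowest total cost among the candidates is at Q = 235.3.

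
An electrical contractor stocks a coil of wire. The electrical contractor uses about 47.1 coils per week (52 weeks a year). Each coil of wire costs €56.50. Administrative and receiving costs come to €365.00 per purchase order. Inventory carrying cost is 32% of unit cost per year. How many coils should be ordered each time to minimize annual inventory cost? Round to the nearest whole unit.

Annual demand D = 47.1 × 52 = 2,449.2.
Holding cost H = 0.32 × €56.50 = €18.0800 per unit per year.
EOQ = √(2DS / H) = √(2 × 2,449.2 × 365 / 18.08).
= √(1,787,916 / 18.08) = √98,889.1593 ≈ 314.466.

Q* ≈ 314 coils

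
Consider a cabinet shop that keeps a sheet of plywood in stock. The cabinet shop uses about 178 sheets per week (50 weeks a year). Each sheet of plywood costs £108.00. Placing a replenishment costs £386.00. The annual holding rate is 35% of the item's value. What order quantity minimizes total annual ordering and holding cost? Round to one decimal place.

Annual demand D = 178 × 50 = 8,900.
Holding cost H = 0.35 × £108.00 = £37.8000 per unit per year.
EOQ = √(2DS / H) = √(2 × 8,900 × 386 / 37.8).
= √(6,870,800 / 37.8) = √181,767.1958 ≈ 426.342.

Q* ≈ 426.3 sheets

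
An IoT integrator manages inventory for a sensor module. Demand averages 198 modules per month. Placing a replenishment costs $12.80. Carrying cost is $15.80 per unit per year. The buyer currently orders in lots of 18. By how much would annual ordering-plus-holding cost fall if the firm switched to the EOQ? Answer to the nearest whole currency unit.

Extra cost ≈ $851 per year

Annual demand D = 198 × 12 = 2,376.
EOQ = √(2DS/H) = √(2 × 2,376 × 12.8 / 15.8) ≈ 62.05.
Cost at Q* = (D/Q*)S + (Q*/2)H = √(2DSH) ≈ $980.33.
Cost at Q = 18: (2,376/18)×12.8 + (18/2)×15.8 = $1,689.60 + $142.20 = $1,831.80.
Excess = $1,831.80 − $980.33 = $851.47.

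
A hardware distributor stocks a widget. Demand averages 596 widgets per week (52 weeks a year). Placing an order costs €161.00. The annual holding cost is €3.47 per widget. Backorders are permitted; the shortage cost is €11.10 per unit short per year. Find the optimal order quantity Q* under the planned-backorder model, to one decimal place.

Q* ≈ 1,942.9 widgets

Annual demand D = 596 × 52 = 30,992.
With planned backorders, Q* = √(2DS/H) · √((H+B)/B).
√(2DS/H) = √(2 × 30,992 × 161 / 3.47) = 1695.852.
√((H+B)/B) = √((3.47+11.1)/11.1) = 1.1457.
Q* ≈ 1942.926.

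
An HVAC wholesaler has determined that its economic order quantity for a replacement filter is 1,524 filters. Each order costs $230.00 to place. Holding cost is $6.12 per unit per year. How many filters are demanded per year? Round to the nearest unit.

D ≈ 30,900 filters per year

Invert the EOQ relation Q*² = 2DS/H.
From Q* = √(2DS/H): D = Q*²H / (2S) = 1,524² × 6.12 / (2 × 230) = 30900.359.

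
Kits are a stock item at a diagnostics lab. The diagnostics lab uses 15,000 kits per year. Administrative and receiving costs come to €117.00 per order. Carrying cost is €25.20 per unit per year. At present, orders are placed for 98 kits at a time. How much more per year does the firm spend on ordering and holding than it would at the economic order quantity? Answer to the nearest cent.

Extra cost ≈ €9,738.07 per year

EOQ = √(2DS/H) = √(2 × 15,000 × 117 / 25.2) ≈ 373.21.
Cost at Q* = (D/Q*)S + (Q*/2)H = √(2DSH) ≈ €9,404.89.
Cost at Q = 98: (15,000/98)×117 + (98/2)×25.2 = €17,908.16 + €1,234.80 = €19,142.96.
Excess = €19,142.96 − €9,404.89 = €9,738.07.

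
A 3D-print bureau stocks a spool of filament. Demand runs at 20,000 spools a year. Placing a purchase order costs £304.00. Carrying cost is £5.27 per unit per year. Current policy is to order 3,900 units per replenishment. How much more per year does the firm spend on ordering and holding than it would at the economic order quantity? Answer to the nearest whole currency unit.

Extra cost ≈ £3,830 per year

EOQ = √(2DS/H) = √(2 × 20,000 × 304 / 5.27) ≈ 1519.01.
Cost at Q* = (D/Q*)S + (Q*/2)H = √(2DSH) ≈ £8,005.20.
Cost at Q = 3,900: (20,000/3,900)×304 + (3,900/2)×5.27 = £1,558.97 + £10,276.50 = £11,835.47.
Excess = £11,835.47 − £8,005.20 = £3,830.28.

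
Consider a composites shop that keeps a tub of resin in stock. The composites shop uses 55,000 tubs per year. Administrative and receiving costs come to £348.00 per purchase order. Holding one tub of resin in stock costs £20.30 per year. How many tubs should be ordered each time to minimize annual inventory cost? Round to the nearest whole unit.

EOQ = √(2DS / H) = √(2 × 55,000 × 348 / 20.3).
= √(38,280,000 / 20.3) = √1,885,714.2857 ≈ 1373.213.

Q* ≈ 1,373 tubs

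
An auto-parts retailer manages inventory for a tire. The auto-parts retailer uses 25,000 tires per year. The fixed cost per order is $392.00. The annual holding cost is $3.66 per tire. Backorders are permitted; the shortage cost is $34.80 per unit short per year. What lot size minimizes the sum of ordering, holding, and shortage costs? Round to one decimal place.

With planned backorders, Q* = √(2DS/H) · √((H+B)/B).
√(2DS/H) = √(2 × 25,000 × 392 / 3.66) = 2314.129.
√((H+B)/B) = √((3.66+34.8)/34.8) = 1.0513.
Q* ≈ 2432.778.

Q* ≈ 2,432.8 tires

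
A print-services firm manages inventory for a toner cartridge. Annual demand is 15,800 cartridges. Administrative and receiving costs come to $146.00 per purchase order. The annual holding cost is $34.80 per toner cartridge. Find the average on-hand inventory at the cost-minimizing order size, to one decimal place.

Average inventory ≈ 182.1 cartridges

Q* = √(2DS/H) = √(2 × 15,800 × 146 / 34.8) ≈ 364.11.
Average inventory = Q*/2 ≈ 364.11 / 2 = 182.054.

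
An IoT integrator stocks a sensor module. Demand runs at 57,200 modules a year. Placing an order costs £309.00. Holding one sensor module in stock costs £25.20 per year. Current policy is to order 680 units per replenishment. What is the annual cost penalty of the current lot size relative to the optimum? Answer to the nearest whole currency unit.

Extra cost ≈ £4,714 per year

EOQ = √(2DS/H) = √(2 × 57,200 × 309 / 25.2) ≈ 1184.38.
Cost at Q* = (D/Q*)S + (Q*/2)H = √(2DSH) ≈ £29,846.44.
Cost at Q = 680: (57,200/680)×309 + (680/2)×25.2 = £25,992.35 + £8,568.00 = £34,560.35.
Excess = £34,560.35 − £29,846.44 = £4,713.91.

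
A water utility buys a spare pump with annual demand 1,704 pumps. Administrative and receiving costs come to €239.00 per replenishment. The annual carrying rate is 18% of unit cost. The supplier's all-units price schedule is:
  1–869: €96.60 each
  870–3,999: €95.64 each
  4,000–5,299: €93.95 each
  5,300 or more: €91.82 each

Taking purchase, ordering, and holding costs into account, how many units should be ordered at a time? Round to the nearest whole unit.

Q* ≈ 216 pumps

Holding cost per unit per year at price C is H = 0.18·C.
Candidates are each tier's EOQ (if it falls in that tier) and each price-break quantity.
EOQ at €96.60 = 216.4 (feasible in tier 1): TC = 1,704×€96.60 + (1,704/216.4)×239 + (216.4/2)×0.18×€96.60 = €168,369.74.
EOQ at €95.64 = 217.5 < 870, so use break Q=870: TC = 1,704×€95.64 + (1,704/870.0)×239 + (870.0/2)×0.18×€95.64 = €170,927.28.
EOQ at €93.95 = 219.5 < 4000, so use break Q=4000: TC = 1,704×€93.95 + (1,704/4000.0)×239 + (4000.0/2)×0.18×€93.95 = €194,014.61.
EOQ at €91.82 = 222.0 < 5300, so use break Q=5300: TC = 1,704×€91.82 + (1,704/5300.0)×239 + (5300.0/2)×0.18×€91.82 = €200,336.26.
Lowest total cost is €168,369.74 at Q = 216.4.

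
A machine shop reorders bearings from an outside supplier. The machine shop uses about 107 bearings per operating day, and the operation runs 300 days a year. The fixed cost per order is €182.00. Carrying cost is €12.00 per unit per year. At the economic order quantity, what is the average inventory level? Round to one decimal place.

Average inventory ≈ 493.4 bearings

Annual demand D = 107 × 300 = 32,100.
The optimal lot size = √(2DS/H) = √(2 × 32,100 × 182 / 12) ≈ 986.76.
Average inventory = Q*/2 ≈ 986.76 / 2 = 493.381.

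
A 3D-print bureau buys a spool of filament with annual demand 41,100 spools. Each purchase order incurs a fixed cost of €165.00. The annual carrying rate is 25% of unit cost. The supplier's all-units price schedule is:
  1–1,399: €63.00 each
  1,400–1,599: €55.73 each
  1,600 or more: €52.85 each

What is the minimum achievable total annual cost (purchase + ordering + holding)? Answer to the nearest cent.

Holding cost per unit per year at price C is H = 0.25·C.
Evaluate total cost at each tier's feasible EOQ or, if the EOQ is below the tier, at the tier's minimum quantity.
EOQ at €63.00 = 928.0 (feasible in tier 1): TC = 41,100×€63.00 + (41,100/928.0)×165 + (928.0/2)×0.25×€63.00 = €2,603,915.65.
EOQ at €55.73 = 986.7 < 1400, so use break Q=1400: TC = 41,100×€55.73 + (41,100/1400.0)×165 + (1400.0/2)×0.25×€55.73 = €2,305,099.68.
EOQ at €52.85 = 1013.2 < 1600, so use break Q=1600: TC = 41,100×€52.85 + (41,100/1600.0)×165 + (1600.0/2)×0.25×€52.85 = €2,186,943.44.
Lowest total cost among the candidates is at Q = 1600.0.

TC* ≈ €2,186,943.44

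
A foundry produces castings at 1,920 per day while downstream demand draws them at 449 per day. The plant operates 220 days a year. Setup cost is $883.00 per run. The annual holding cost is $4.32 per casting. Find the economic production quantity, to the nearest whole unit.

Q* ≈ 7,260 castings

Annual demand D = 449 × 220 = 98,780.
Production build-up factor (1 − d/p) = 1 − 449/1,920 = 0.7661.
Q* = √(2DS / (H(1 − d/p))) = √(2 × 98,780 × 883 / (4.32 × 0.7661)).
= √(174,445,480 / 3.3098) ≈ 7259.927.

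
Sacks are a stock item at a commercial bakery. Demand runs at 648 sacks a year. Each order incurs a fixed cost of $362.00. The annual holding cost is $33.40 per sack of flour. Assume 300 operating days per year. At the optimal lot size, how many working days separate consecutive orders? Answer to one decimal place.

T ≈ 54.9 days

EOQ = √(2DS/H) = √(2 × 648 × 362 / 33.4) ≈ 118.52.
Cycle time = Q*/D × 300 = 118.52 / 648 × 300 ≈ 54.869 days.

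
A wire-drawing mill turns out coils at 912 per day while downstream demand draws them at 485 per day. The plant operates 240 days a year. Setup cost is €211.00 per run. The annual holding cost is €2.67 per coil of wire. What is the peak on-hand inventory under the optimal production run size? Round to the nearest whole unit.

I_max ≈ 2,935 coils

Annual demand D = 485 × 240 = 116,400.
Production build-up factor (1 − d/p) = 1 − 485/912 = 0.4682.
Q* = √(2DS / (H(1 − d/p))) = √(2 × 116,400 × 211 / (2.67 × 0.4682)).
= √(49,120,800 / 1.2501) ≈ 6268.456.
Maximum inventory = Q*(1 − d/p) = 6268.456 × 0.4682 ≈ 2934.902.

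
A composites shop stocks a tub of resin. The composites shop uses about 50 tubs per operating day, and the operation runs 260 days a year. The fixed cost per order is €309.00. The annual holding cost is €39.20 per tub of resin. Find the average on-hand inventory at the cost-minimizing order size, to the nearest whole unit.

Average inventory ≈ 226 tubs

Annual demand D = 50 × 260 = 13,000.
The optimal lot size = √(2DS/H) = √(2 × 13,000 × 309 / 39.2) ≈ 452.71.
Average inventory = Q*/2 ≈ 452.71 / 2 = 226.356.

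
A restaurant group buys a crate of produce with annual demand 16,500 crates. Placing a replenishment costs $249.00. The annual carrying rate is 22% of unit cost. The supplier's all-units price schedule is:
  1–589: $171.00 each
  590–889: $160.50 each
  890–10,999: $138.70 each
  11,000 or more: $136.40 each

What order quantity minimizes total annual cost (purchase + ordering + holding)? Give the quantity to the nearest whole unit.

Holding cost per unit per year at price C is H = 0.22·C.
Evaluate total cost at each tier's feasible EOQ or, if the EOQ is below the tier, at the tier's minimum quantity.
EOQ at $171.00 = 467.4 (feasible in tier 1): TC = 16,500×$171.00 + (16,500/467.4)×249 + (467.4/2)×0.22×$171.00 = $2,839,081.91.
EOQ at $160.50 = 482.4 < 590, so use break Q=590: TC = 16,500×$160.50 + (16,500/590.0)×249 + (590.0/2)×0.22×$160.50 = $2,665,630.01.
EOQ at $138.70 = 518.9 < 890, so use break Q=890: TC = 16,500×$138.70 + (16,500/890.0)×249 + (890.0/2)×0.22×$138.70 = $2,306,745.02.
EOQ at $136.40 = 523.3 < 11000, so use break Q=11000: TC = 16,500×$136.40 + (16,500/11000.0)×249 + (11000.0/2)×0.22×$136.40 = $2,416,017.50.
Lowest total cost is $2,306,745.02 at Q = 890.0.

Q* ≈ 890 crates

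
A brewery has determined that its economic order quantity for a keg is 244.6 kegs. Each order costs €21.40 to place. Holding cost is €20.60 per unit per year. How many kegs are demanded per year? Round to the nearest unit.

D ≈ 28,796 kegs per year

The basic EOQ model gives Q* = √(2DS/H); rearrange for the unknown.
From Q* = √(2DS/H): D = Q*²H / (2S) = 244.6² × 20.6 / (2 × 21.4) = 28796.278.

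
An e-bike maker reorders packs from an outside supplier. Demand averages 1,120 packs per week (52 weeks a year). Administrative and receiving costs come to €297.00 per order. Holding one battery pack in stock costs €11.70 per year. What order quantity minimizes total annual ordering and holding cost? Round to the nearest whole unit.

Q* ≈ 1,720 packs

Annual demand D = 1,120 × 52 = 58,240.
EOQ = √(2DS / H) = √(2 × 58,240 × 297 / 11.7).
= √(34,594,560 / 11.7) = √2,956,800 ≈ 1719.535.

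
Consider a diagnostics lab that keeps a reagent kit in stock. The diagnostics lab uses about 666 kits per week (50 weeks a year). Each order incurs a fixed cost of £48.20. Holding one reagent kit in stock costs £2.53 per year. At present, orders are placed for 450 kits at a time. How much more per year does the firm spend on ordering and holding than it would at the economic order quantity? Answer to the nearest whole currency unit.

Annual demand D = 666 × 50 = 33,300.
EOQ = √(2DS/H) = √(2 × 33,300 × 48.2 / 2.53) ≈ 1126.42.
Cost at Q* = (D/Q*)S + (Q*/2)H = √(2DSH) ≈ £2,849.84.
Cost at Q = 450: (33,300/450)×48.2 + (450/2)×2.53 = £3,566.80 + £569.25 = £4,136.05.
Excess = £4,136.05 − £2,849.84 = £1,286.21.

Extra cost ≈ £1,286 per year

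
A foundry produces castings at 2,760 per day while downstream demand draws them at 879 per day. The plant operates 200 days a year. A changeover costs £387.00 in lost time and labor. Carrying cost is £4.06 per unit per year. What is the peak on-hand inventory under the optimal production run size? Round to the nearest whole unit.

I_max ≈ 4,779 castings

Annual demand D = 879 × 200 = 175,800.
Production build-up factor (1 − d/p) = 1 − 879/2,760 = 0.6815.
Q* = √(2DS / (H(1 − d/p))) = √(2 × 175,800 × 387 / (4.06 × 0.6815)).
= √(136,069,200 / 2.767) ≈ 7012.567.
Maximum inventory = Q*(1 − d/p) = 7012.567 × 0.6815 ≈ 4779.217.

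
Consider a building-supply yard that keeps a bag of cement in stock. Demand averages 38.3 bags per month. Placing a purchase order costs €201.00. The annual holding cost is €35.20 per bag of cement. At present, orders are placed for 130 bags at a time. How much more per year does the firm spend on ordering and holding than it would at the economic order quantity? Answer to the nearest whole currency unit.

Annual demand D = 38.3 × 12 = 459.6.
EOQ = √(2DS/H) = √(2 × 459.6 × 201 / 35.2) ≈ 72.45.
Cost at Q* = (D/Q*)S + (Q*/2)H = √(2DSH) ≈ €2,550.20.
Cost at Q = 130: (459.6/130)×201 + (130/2)×35.2 = €710.61 + €2,288.00 = €2,998.61.
Excess = €2,998.61 − €2,550.20 = €448.41.

Extra cost ≈ €448 per year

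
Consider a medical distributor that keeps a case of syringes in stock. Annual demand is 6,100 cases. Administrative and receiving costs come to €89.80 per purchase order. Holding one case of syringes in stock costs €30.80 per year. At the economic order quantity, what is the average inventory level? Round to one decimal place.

Q* = √(2DS/H) = √(2 × 6,100 × 89.8 / 30.8) ≈ 188.60.
Average inventory = Q*/2 ≈ 188.60 / 2 = 94.300.

Average inventory ≈ 94.3 cases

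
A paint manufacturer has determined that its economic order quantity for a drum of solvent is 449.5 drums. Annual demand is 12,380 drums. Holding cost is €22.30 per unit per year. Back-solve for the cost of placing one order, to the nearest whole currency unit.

The basic EOQ model gives Q* = √(2DS/H); rearrange for the unknown.
From Q* = √(2DS/H): S = Q*²H / (2D) = 449.5² × 22.3 / (2 × 12,380) = 181.9758.

S ≈ €182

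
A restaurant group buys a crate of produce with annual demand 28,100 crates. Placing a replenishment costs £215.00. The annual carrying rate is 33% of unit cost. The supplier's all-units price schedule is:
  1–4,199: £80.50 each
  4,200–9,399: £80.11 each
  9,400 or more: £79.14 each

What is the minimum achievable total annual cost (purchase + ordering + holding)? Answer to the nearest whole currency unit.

TC* ≈ £2,279,966

Holding cost per unit per year at price C is H = 0.33·C.
Evaluate total cost at each tier's feasible EOQ or, if the EOQ is below the tier, at the tier's minimum quantity.
EOQ at £80.50 = 674.4 (feasible in tier 1): TC = 28,100×£80.50 + (28,100/674.4)×215 + (674.4/2)×0.33×£80.50 = £2,279,966.05.
EOQ at £80.11 = 676.1 < 4200, so use break Q=4200: TC = 28,100×£80.11 + (28,100/4200.0)×215 + (4200.0/2)×0.33×£80.11 = £2,308,045.68.
EOQ at £79.14 = 680.2 < 9400, so use break Q=9400: TC = 28,100×£79.14 + (28,100/9400.0)×215 + (9400.0/2)×0.33×£79.14 = £2,347,222.85.
Lowest total cost among the candidates is at Q = 674.4.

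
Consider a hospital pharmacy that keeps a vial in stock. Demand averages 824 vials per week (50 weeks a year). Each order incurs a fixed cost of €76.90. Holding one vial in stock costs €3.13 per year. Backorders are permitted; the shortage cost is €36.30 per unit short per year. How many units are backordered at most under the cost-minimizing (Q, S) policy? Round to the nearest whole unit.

Annual demand D = 824 × 50 = 41,200.
With planned backorders, Q* = √(2DS/H) · √((H+B)/B).
√(2DS/H) = √(2 × 41,200 × 76.9 / 3.13) = 1422.835.
√((H+B)/B) = √((3.13+36.3)/36.3) = 1.0422.
Q* ≈ 1482.910.
S* = Q* · H/(H+B) = 1482.910 × 3.13/39.43 ≈ 117.715.

S* ≈ 118 vials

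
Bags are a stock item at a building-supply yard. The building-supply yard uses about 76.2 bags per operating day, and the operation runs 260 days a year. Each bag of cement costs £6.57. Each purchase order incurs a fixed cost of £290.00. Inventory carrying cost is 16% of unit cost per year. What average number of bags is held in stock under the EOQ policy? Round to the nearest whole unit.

Average inventory ≈ 1,653 bags

Annual demand D = 76.2 × 260 = 19,812.
Holding cost H = 0.16 × £6.57 = £1.0512 per unit per year.
The optimal lot size = √(2DS/H) = √(2 × 19,812 × 290 / 1.0512) ≈ 3306.25.
Average inventory = Q*/2 ≈ 3306.25 / 2 = 1653.124.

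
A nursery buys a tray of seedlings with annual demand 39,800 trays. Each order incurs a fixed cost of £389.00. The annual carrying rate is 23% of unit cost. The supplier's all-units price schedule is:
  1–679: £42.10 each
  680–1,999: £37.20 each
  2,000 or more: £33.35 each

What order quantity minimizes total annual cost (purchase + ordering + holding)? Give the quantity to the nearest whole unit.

Q* ≈ 2,009 trays

Holding cost per unit per year at price C is H = 0.23·C.
Evaluate total cost at each tier's feasible EOQ or, if the EOQ is below the tier, at the tier's minimum quantity.
Tier 1 (£42.10): EOQ = 1788.2 exceeds tier's upper bound 679, so this tier is dominated.
EOQ at £37.20 = 1902.4 (feasible in tier 2): TC = 39,800×£37.20 + (39,800/1902.4)×389 + (1902.4/2)×0.23×£37.20 = £1,496,836.71.
EOQ at £33.35 = 2009.2 (feasible in tier 3): TC = 39,800×£33.35 + (39,800/2009.2)×389 + (2009.2/2)×0.23×£33.35 = £1,342,741.44.
Lowest total cost is £1,342,741.44 at Q = 2009.2.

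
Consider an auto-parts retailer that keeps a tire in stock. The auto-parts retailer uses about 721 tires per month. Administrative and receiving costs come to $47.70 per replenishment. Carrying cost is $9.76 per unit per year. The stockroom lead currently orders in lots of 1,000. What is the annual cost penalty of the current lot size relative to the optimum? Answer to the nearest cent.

Annual demand D = 721 × 12 = 8,652.
EOQ = √(2DS/H) = √(2 × 8,652 × 47.7 / 9.76) ≈ 290.81.
Cost at Q* = (D/Q*)S + (Q*/2)H = √(2DSH) ≈ $2,838.29.
Cost at Q = 1,000: (8,652/1,000)×47.7 + (1,000/2)×9.76 = $412.70 + $4,880.00 = $5,292.70.
Excess = $5,292.70 − $2,838.29 = $2,454.41.

Extra cost ≈ $2,454.41 per year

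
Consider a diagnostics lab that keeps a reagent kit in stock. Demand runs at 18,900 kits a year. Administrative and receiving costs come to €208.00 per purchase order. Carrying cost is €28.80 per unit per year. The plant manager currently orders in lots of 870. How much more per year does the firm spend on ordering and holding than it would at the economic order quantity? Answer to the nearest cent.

EOQ = √(2DS/H) = √(2 × 18,900 × 208 / 28.8) ≈ 522.49.
Cost at Q* = (D/Q*)S + (Q*/2)H = √(2DSH) ≈ €15,047.83.
Cost at Q = 870: (18,900/870)×208 + (870/2)×28.8 = €4,518.62 + €12,528.00 = €17,046.62.
Excess = €17,046.62 − €15,047.83 = €1,998.79.

Extra cost ≈ €1,998.79 per year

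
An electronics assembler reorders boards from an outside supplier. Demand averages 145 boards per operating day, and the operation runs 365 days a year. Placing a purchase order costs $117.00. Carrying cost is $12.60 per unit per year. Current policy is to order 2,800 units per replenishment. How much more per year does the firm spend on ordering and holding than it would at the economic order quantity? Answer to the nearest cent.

Extra cost ≈ $7,359.75 per year

Annual demand D = 145 × 365 = 52,925.
EOQ = √(2DS/H) = √(2 × 52,925 × 117 / 12.6) ≈ 991.41.
Cost at Q* = (D/Q*)S + (Q*/2)H = √(2DSH) ≈ $12,491.76.
Cost at Q = 2,800: (52,925/2,800)×117 + (2,800/2)×12.6 = $2,211.51 + $17,640.00 = $19,851.51.
Excess = $19,851.51 − $12,491.76 = $7,359.75.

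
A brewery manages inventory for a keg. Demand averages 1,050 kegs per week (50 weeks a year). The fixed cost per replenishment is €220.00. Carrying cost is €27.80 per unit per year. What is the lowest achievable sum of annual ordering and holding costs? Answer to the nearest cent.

Annual demand D = 1,050 × 50 = 52,500.
Q* = √(2DS/H) = √(2 × 52,500 × 220 / 27.8) ≈ 911.56.
At Q*, ordering cost (D/Q*)S equals holding cost (Q*/2)H, each = √(DSH/2).
Minimum total = √(2DSH) = √(2 × 52,500 × 220 × 27.8) ≈ 25341.271.

TC* ≈ €25,341.27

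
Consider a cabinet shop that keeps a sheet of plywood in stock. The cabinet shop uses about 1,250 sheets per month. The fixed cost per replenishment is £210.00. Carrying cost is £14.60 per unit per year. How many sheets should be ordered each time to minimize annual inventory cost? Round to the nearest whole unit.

Annual demand D = 1,250 × 12 = 15,000.
EOQ = √(2DS / H) = √(2 × 15,000 × 210 / 14.6).
= √(6,300,000 / 14.6) = √431,506.8493 ≈ 656.892.

Q* ≈ 657 sheets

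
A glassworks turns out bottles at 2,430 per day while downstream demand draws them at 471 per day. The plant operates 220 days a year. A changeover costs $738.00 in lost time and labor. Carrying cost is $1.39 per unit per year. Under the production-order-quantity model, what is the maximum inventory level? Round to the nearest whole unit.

I_max ≈ 9,418 bottles

Annual demand D = 471 × 220 = 103,620.
Production build-up factor (1 − d/p) = 1 − 471/2,430 = 0.8062.
Q* = √(2DS / (H(1 − d/p))) = √(2 × 103,620 × 738 / (1.39 × 0.8062)).
= √(152,943,120 / 1.1206) ≈ 11682.707.
Maximum inventory = Q*(1 − d/p) = 11682.707 × 0.8062 ≈ 9418.281.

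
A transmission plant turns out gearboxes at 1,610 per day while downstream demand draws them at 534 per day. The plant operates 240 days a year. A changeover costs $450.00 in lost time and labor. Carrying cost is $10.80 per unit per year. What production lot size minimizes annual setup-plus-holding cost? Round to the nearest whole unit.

Annual demand D = 534 × 240 = 128,160.
Production build-up factor (1 − d/p) = 1 − 534/1,610 = 0.6683.
Q* = √(2DS / (H(1 − d/p))) = √(2 × 128,160 × 450 / (10.8 × 0.6683)).
= √(115,344,000 / 7.2179) ≈ 3997.536.

Q* ≈ 3,998 gearboxes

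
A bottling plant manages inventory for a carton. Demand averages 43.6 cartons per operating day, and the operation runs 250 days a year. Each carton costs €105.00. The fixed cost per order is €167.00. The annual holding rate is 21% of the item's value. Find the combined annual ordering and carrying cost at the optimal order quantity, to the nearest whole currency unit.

Annual demand D = 43.6 × 250 = 10,900.
Holding cost H = 0.21 × €105.00 = €22.0500 per unit per year.
The optimal lot size = √(2DS/H) = √(2 × 10,900 × 167 / 22.05) ≈ 406.33.
At the optimum the two cost components are equal, so total cost = 2·(Q*/2)H = Q*·H.
Minimum total = √(2DSH) = √(2 × 10,900 × 167 × 22.05) ≈ 8959.645.

TC* ≈ €8,960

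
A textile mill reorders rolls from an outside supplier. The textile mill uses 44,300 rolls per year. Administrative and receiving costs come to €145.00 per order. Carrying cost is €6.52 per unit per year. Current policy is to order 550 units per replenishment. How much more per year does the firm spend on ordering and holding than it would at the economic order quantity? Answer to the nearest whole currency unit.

Extra cost ≈ €4,320 per year

EOQ = √(2DS/H) = √(2 × 44,300 × 145 / 6.52) ≈ 1403.71.
Cost at Q* = (D/Q*)S + (Q*/2)H = √(2DSH) ≈ €9,152.18.
Cost at Q = 550: (44,300/550)×145 + (550/2)×6.52 = €11,679.09 + €1,793.00 = €13,472.09.
Excess = €13,472.09 − €9,152.18 = €4,319.91.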